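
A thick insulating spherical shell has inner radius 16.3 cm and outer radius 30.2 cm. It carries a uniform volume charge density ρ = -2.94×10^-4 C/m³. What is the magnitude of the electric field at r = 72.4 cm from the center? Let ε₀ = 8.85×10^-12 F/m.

|E| ≈ 4.90×10^5 V/m

Take a concentric spherical Gaussian surface of radius r = 72.4 cm (r > 30.2 cm, enclosing the whole shell).
Q_enc = ρ·(4π/3)(b³ − a³) = (-2.94e-4)·(4π/3)·((0.302)³ − (0.163)³) = -2.859e-5 C.
Since E is radial and uniform over the Gaussian sphere, Φ = E·4πr² = Q_enc/ε₀.
E = |Q_enc|/(4πε₀r²) = (2.859e-5)/(4π·8.85×10^-12·(0.724)²) = 4.90×10^5 N/C.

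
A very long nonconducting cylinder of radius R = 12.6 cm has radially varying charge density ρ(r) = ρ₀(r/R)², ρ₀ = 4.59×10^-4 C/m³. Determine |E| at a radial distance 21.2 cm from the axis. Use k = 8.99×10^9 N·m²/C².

Coaxial Gaussian cylinder, radius r = 21.2 cm, length L (r > R, full charge per length enclosed).
λ_enc = 2π ∫₀^R ρ₀(r'/R)^2 r' dr' = 2πρ₀R²/4 = 1.145e-5 C/m.
Gauss's law: E·2πrL = λ_enc L/ε₀.
E = 2k|λ_enc|/r = 2(8.99×10^9)(1.145e-5)/(0.212) = 9.71×10^5 N/C.

|E| ≈ 9.71×10^5 N/C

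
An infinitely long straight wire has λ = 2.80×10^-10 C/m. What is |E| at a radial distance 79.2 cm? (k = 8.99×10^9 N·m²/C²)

By cylindrical symmetry E is radial; use a coaxial Gaussian cylinder of radius 79.2 cm and length L.
Q_enc = λL, so λ_enc = 2.80e-10 C/m.
Since E is radial and uniform over the curved surface, Φ = E·2πrL = Q_enc/ε₀ = λ_enc L/ε₀.
E = 2k|λ_enc|/r = 2(8.99×10^9)(2.80×10^-10)/(0.792) = 6.36 N/C.

|E| ≈ 6.36 V/m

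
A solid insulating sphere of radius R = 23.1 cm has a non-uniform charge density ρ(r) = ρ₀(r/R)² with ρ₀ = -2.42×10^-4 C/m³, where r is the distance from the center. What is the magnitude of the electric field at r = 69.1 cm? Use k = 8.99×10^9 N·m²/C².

By spherical symmetry E is radial; choose a Gaussian sphere of radius r = 69.1 cm (r > R, all charge enclosed).
Q_enc = 4π ∫₀^R ρ₀(r'/R)^2 r'² dr' = 4πρ₀R³/5 = -7.497e-6 C.
Applying ∮E·dA = Q_enc/ε₀ with Φ = E(4πr²):
E = k|Q_enc|/r² = (8.99×10^9)(7.497e-6)/(0.691)² = 1.41×10^5 N/C.

1.41e5 N/C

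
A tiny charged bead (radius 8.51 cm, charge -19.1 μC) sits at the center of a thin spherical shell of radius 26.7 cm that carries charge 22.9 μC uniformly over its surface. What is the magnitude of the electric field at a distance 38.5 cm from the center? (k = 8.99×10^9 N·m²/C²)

By spherical symmetry E is radial; choose a Gaussian sphere of radius r = 38.5 cm (r > 26.7 cm, enclosing both).
Q_enc = (-19.1 μC) + (22.9 μC) = 3.80×10^-6 C.
By Gauss's law, ∮E·dA = E·4πr² = Q_enc/ε₀.
E = k|Q_enc|/r² = (8.99×10^9)(3.80×10^-6)/(0.385)² = 2.30×10^5 N/C.

E ≈ 2.30e5 N/C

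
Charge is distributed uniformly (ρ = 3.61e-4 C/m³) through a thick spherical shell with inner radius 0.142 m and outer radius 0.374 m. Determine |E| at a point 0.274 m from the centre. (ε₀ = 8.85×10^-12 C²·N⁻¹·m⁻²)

Symmetry ⇒ E = E(r) r̂. Gaussian sphere of radius r = 0.274 m (within the shell material, 0.142 m < r < 0.374 m).
Enclosed charge is the volume from a to r: Q_enc = (4π/3)ρ(r³ − a³) = 2.678×10^-5 C.
By Gauss's law, ∮E·dA = E·4πr² = Q_enc/ε₀.
E = |Q_enc|/(4πε₀r²) = (2.678e-5)/(4π·8.85×10^-12·(0.274)²) = 3.21e6 N/C.

|E| ≈ 3.21×10^6 V/m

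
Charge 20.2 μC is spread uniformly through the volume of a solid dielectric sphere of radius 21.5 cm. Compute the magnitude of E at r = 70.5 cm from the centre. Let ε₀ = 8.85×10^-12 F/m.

|E| = 3.65×10^5 V/m

By spherical symmetry E is radial; choose a Gaussian sphere of radius r = 70.5 cm (r > R, so the entire charge is enclosed).
Q_enc = 20.2 μC = 2.02×10^-5 C.
Applying ∮E·dA = Q_enc/ε₀ with Φ = E(4πr²):
E = |Q_enc|/(4πε₀r²) = (2.02×10^-5)/(4π·8.85×10^-12·(0.705)²) = 3.65e5 N/C.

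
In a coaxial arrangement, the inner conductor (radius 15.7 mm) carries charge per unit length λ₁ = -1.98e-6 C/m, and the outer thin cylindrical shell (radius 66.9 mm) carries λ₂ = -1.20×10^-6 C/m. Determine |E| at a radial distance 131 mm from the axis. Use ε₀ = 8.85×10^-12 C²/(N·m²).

|E| = 4.37×10^5 N/C

Choose a coaxial cylinder of radius r = 131 mm (arbitrary length L) as the Gaussian surface (r > 66.9 mm, enclosing both).
λ_enc = λ₁ + λ₂ = (-1.98×10^-6) + (-1.20e-6) = -3.18×10^-6 C/m.
Gauss's law: E·2πrL = λ_enc L/ε₀.
E = |λ_enc|/(2πε₀r) = (3.18×10^-6)/(2π·8.85×10^-12·0.131) = 4.37×10^5 N/C.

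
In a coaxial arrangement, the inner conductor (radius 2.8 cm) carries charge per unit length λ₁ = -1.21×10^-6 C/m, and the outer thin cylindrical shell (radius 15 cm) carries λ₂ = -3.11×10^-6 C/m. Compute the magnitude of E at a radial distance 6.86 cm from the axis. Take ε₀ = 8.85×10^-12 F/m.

3.17e5 N/C

Take a coaxial cylindrical Gaussian surface of radius r = 6.86 cm and length L (between the conductors, 2.8 cm < r < 15 cm).
Only the inner wire is enclosed; the outer shell contributes nothing inside itself. λ_enc = λ₁ = -1.21×10^-6 C/m.
By Gauss's law (flux through the curved wall only), E·2πrL = λ_enc L/ε₀.
E = |λ_enc|/(2πε₀r) = (1.21×10^-6)/(2π·8.85×10^-12·0.0686) = 3.17×10^5 N/C.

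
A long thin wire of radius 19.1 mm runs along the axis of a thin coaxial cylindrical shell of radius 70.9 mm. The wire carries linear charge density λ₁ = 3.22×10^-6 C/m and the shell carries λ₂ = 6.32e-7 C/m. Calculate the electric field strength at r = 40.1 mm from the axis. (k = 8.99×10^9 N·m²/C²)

|E| ≈ 1.44×10^6 N/C

Coaxial Gaussian cylinder, radius r = 40.1 mm, length L (between the conductors, 19.1 mm < r < 70.9 mm).
Only the inner wire is enclosed; the outer shell contributes nothing inside itself. λ_enc = λ₁ = 3.22e-6 C/m.
By Gauss's law (flux through the curved wall only), E·2πrL = λ_enc L/ε₀.
E = 2k|λ_enc|/r = 2(8.99×10^9)(3.22e-6)/(0.0401) = 1.44×10^6 N/C.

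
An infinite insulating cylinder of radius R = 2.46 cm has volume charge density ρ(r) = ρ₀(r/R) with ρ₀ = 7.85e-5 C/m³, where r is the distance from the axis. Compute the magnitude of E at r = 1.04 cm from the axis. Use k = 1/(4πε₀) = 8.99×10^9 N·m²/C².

By cylindrical symmetry E is radial; use a coaxial Gaussian cylinder of radius 1.04 cm and length L (r < R).
λ_enc = ∫₀^r ρ(r')·2πr' dr' = (2πρ₀/R)·r^3/3 = 7.518×10^-9 C/m.
By Gauss's law (flux through the curved wall only), E·2πrL = λ_enc L/ε₀.
E = 2k|λ_enc|/r = 2(8.99×10^9)(7.518e-9)/(0.0104) = 1.30e4 N/C.

E = 1.30e4 N/C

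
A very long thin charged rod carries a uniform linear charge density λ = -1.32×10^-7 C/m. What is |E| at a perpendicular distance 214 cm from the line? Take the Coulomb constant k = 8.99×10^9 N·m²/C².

E = 1.11×10^3 N/C

Take a coaxial cylindrical Gaussian surface of radius r = 214 cm and length L.
Q_enc = λL, so λ_enc = -1.32×10^-7 C/m.
By Gauss's law (flux through the curved wall only), E·2πrL = λ_enc L/ε₀.
E = 2k|λ_enc|/r = 2(8.99×10^9)(1.32×10^-7)/(2.14) = 1.11e3 N/C.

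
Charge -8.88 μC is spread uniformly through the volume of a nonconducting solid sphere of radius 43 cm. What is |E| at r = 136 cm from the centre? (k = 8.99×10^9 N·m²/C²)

Symmetry ⇒ E = E(r) r̂. Gaussian sphere of radius r = 136 cm (r > R, so the entire charge is enclosed).
Q_enc = -8.88 μC = -8.88×10^-6 C.
Applying ∮E·dA = Q_enc/ε₀ with Φ = E(4πr²):
E = k|Q_enc|/r² = (8.99×10^9)(8.88e-6)/(1.36)² = 4.32×10^4 N/C.

|E| ≈ 4.32e4 N/C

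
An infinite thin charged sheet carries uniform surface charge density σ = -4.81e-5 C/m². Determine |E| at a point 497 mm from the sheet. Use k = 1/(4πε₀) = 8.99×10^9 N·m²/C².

|E| ≈ 2.72×10^6 V/m

The symmetry is planar: E is normal to the sheet and the same magnitude on both sides. Take a pillbox straddling the sheet with end-cap area A.
Flux Φ = 2EA and Q_enc = σA, so 2EA = σA/ε₀ ⇒ E = |σ|/(2ε₀), independent of distance.
E = 2πk|σ| = 2π(8.99×10^9)(4.81×10^-5) = 2.72×10^6 N/C.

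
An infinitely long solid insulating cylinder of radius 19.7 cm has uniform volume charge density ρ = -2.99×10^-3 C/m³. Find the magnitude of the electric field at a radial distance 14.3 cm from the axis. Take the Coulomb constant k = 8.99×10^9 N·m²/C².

Take a coaxial cylindrical Gaussian surface of radius r = 14.3 cm and length L (r < R).
Charge inside radius r per length L is ρ·πr²·L, so λ_enc = ρπr² = -1.921×10^-4 C/m.
By Gauss's law (flux through the curved wall only), E·2πrL = λ_enc L/ε₀.
E = 2k|λ_enc|/r = 2(8.99×10^9)(1.921×10^-4)/(0.143) = 2.42e7 N/C.

E ≈ 2.42e7 V/m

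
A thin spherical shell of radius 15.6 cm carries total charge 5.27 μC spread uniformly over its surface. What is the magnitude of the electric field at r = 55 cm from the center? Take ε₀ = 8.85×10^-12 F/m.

|E| ≈ 1.57e5 N/C

Use a concentric Gaussian sphere at r = 55 cm (r > 15.6 cm).
The entire shell is enclosed: Q_enc = 5.27×10^-6 C.
By Gauss's law, ∮E·dA = E·4πr² = Q_enc/ε₀.
E = |Q_enc|/(4πε₀r²) = (5.27×10^-6)/(4π·8.85×10^-12·(0.55)²) = 1.57×10^5 N/C.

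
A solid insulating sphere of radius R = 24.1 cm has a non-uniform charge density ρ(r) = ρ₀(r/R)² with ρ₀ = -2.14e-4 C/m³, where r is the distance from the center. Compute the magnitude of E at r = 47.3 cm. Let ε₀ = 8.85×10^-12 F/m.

|E| = 3.03×10^5 N/C

Symmetry ⇒ E = E(r) r̂. Gaussian sphere of radius r = 47.3 cm (r > R, all charge enclosed).
Q_enc = 4π ∫₀^R ρ₀(r'/R)^2 r'² dr' = 4πρ₀R³/5 = -7.528×10^-6 C.
Applying ∮E·dA = Q_enc/ε₀ with Φ = E(4πr²):
E = |Q_enc|/(4πε₀r²) = (7.528e-6)/(4π·8.85×10^-12·(0.473)²) = 3.03×10^5 N/C.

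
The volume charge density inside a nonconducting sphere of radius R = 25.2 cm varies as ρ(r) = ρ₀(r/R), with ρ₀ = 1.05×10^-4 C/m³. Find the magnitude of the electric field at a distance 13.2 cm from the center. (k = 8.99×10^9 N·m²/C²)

E ≈ 2.05e5 N/C

Symmetry ⇒ E = E(r) r̂. Gaussian sphere of radius r = 13.2 cm (r < R).
Integrate the density: Q_enc = 4π ∫₀^r ρ₀(r'/R)^1 r'² dr' = 4πρ₀ r^4/(4·R) = 3.974×10^-7 C.
By Gauss's law, ∮E·dA = E·4πr² = Q_enc/ε₀.
E = k|Q_enc|/r² = (8.99×10^9)(3.974×10^-7)/(0.132)² = 2.05×10^5 N/C.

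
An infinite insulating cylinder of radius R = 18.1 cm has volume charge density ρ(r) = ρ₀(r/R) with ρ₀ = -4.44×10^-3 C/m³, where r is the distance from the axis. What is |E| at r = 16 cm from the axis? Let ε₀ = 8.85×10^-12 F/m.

Coaxial Gaussian cylinder, radius r = 16 cm, length L (r < R).
Integrating ρ over the cross-section to radius r: λ_enc = (2πρ₀/R) ∫₀^r r'^2 dr' = 2πρ₀ r^3/(3·R) = -2.104e-4 C/m.
By Gauss's law (flux through the curved wall only), E·2πrL = λ_enc L/ε₀.
E = |λ_enc|/(2πε₀r) = (2.104e-4)/(2π·8.85×10^-12·0.16) = 2.37e7 N/C.

E = 2.37×10^7 V/m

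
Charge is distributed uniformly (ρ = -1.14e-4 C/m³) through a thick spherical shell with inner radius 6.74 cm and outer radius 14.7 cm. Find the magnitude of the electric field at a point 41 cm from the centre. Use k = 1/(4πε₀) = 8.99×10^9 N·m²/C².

|E| ≈ 7.33×10^4 N/C

By spherical symmetry E is radial; choose a Gaussian sphere of radius r = 41 cm (r > 14.7 cm, enclosing the whole shell).
Q_enc = ρ·(4π/3)(b³ − a³) = (-1.14×10^-4)·(4π/3)·((0.147)³ − (0.0674)³) = -1.371×10^-6 C.
Since E is radial and uniform over the Gaussian sphere, Φ = E·4πr² = Q_enc/ε₀.
E = k|Q_enc|/r² = (8.99×10^9)(1.371×10^-6)/(0.41)² = 7.33×10^4 N/C.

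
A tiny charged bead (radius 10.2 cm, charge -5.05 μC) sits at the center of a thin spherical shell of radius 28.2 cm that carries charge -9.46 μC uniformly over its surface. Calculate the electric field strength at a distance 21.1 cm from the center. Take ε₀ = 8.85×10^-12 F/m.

Take a concentric spherical Gaussian surface of radius r = 21.1 cm (between the bodies, 10.2 cm < r < 28.2 cm).
Only the inner charge is enclosed; the outer shell contributes nothing inside itself. Q_enc = -5.05 μC = -5.05×10^-6 C.
Gauss's law: E·4πr² = Q_enc/ε₀.
E = |Q_enc|/(4πε₀r²) = (5.05e-6)/(4π·8.85×10^-12·(0.211)²) = 1.02×10^6 N/C.

1.02e6 V/m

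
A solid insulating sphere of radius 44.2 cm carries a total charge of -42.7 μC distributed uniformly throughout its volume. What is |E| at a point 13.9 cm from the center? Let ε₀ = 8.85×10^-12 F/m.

By spherical symmetry E is radial; choose a Gaussian sphere of radius r = 13.9 cm (r < R).
For a uniform sphere the enclosed fraction is (r/R)³, so Q_enc = (-42.7 μC)(0.139/0.442)³ = -1.328×10^-6 C.
Since E is radial and uniform over the Gaussian sphere, Φ = E·4πr² = Q_enc/ε₀.
E = |Q_enc|/(4πε₀r²) = (1.328×10^-6)/(4π·8.85×10^-12·(0.139)²) = 6.18e5 N/C.

E ≈ 6.18×10^5 N/C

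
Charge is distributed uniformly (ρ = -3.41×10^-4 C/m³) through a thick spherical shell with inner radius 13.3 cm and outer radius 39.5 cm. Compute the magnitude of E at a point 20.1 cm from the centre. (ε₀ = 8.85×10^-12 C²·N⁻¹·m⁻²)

Take a concentric spherical Gaussian surface of radius r = 20.1 cm (within the shell material, 13.3 cm < r < 39.5 cm).
Enclosed charge is the volume from a to r: Q_enc = (4π/3)ρ(r³ − a³) = -8.239×10^-6 C.
Since E is radial and uniform over the Gaussian sphere, Φ = E·4πr² = Q_enc/ε₀.
E = |Q_enc|/(4πε₀r²) = (8.239×10^-6)/(4π·8.85×10^-12·(0.201)²) = 1.83×10^6 N/C.

|E| = 1.83×10^6 N/C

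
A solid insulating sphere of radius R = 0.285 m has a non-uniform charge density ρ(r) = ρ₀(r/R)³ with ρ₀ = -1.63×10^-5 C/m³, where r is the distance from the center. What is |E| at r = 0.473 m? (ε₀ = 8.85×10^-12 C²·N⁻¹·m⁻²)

Take a concentric spherical Gaussian surface of radius r = 0.473 m (r > R, all charge enclosed).
Q_enc = 4π ∫₀^R ρ₀(r'/R)^3 r'² dr' = 4πρ₀R³/6 = -7.903×10^-7 C.
By Gauss's law, ∮E·dA = E·4πr² = Q_enc/ε₀.
E = |Q_enc|/(4πε₀r²) = (7.903e-7)/(4π·8.85×10^-12·(0.473)²) = 3.18×10^4 N/C.

|E| ≈ 3.18×10^4 N/C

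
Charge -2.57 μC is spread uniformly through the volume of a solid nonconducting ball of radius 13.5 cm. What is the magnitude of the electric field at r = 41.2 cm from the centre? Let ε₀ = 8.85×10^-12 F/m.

By spherical symmetry E is radial; choose a Gaussian sphere of radius r = 41.2 cm (r > R, so the entire charge is enclosed).
Q_enc = -2.57 μC = -2.57×10^-6 C.
By Gauss's law, ∮E·dA = E·4πr² = Q_enc/ε₀.
E = |Q_enc|/(4πε₀r²) = (2.57e-6)/(4π·8.85×10^-12·(0.412)²) = 1.36e5 N/C.

E ≈ 1.36×10^5 V/m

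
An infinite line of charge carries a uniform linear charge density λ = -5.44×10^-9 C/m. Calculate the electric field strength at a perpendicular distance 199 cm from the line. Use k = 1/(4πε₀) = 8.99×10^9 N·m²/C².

Choose a coaxial cylinder of radius r = 199 cm (arbitrary length L) as the Gaussian surface.
Q_enc = λL, so λ_enc = -5.44e-9 C/m.
Since E is radial and uniform over the curved surface, Φ = E·2πrL = Q_enc/ε₀ = λ_enc L/ε₀.
E = 2k|λ_enc|/r = 2(8.99×10^9)(5.44e-9)/(1.99) = 49.2 N/C.

|E| = 49.2 N/C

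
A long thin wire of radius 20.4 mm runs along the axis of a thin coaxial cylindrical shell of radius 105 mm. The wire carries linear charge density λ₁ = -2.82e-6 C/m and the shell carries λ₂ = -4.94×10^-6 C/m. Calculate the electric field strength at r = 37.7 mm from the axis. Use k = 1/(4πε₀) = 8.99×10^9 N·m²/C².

Coaxial Gaussian cylinder, radius r = 37.7 mm, length L (between the conductors, 20.4 mm < r < 105 mm).
The shell at 105 mm lies outside the Gaussian surface, so λ_enc = λ₁ = -2.82e-6 C/m.
Since E is radial and uniform over the curved surface, Φ = E·2πrL = Q_enc/ε₀ = λ_enc L/ε₀.
E = 2k|λ_enc|/r = 2(8.99×10^9)(2.82×10^-6)/(0.0377) = 1.34e6 N/C.

E = 1.34×10^6 N/C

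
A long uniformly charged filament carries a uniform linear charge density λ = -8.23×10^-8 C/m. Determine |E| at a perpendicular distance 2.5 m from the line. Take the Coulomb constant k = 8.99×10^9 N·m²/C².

Choose a coaxial cylinder of radius r = 2.5 m (arbitrary length L) as the Gaussian surface.
Q_enc = λL, so λ_enc = -8.23×10^-8 C/m.
Since E is radial and uniform over the curved surface, Φ = E·2πrL = Q_enc/ε₀ = λ_enc L/ε₀.
E = 2k|λ_enc|/r = 2(8.99×10^9)(8.23e-8)/(2.5) = 592 N/C.

E ≈ 592 N/C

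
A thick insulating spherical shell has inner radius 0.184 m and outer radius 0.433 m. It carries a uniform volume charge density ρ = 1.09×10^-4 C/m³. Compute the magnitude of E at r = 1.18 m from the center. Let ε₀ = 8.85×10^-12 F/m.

Use a concentric Gaussian sphere at r = 1.18 m (r > 0.433 m, enclosing the whole shell).
Q_enc = ρ·(4π/3)(b³ − a³) = (1.09e-4)·(4π/3)·((0.433)³ − (0.184)³) = 3.422×10^-5 C.
Applying ∮E·dA = Q_enc/ε₀ with Φ = E(4πr²):
E = |Q_enc|/(4πε₀r²) = (3.422×10^-5)/(4π·8.85×10^-12·(1.18)²) = 2.21×10^5 N/C.

|E| = 2.21×10^5 N/C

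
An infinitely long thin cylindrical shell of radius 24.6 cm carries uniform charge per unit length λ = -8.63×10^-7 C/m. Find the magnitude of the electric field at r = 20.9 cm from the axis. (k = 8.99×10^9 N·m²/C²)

E = 0

Choose a coaxial cylinder of radius r = 20.9 cm (arbitrary length L) as the Gaussian surface (r < 24.6 cm, inside the shell).
All the surface charge lies outside this cylinder: Q_enc = 0, hence E = 0.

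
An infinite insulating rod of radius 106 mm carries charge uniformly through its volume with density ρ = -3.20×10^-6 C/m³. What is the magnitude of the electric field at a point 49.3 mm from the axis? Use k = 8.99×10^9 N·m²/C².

Choose a coaxial cylinder of radius r = 49.3 mm (arbitrary length L) as the Gaussian surface (r < R).
Enclosed charge per unit length: λ_enc = ρ·πr² = (-3.20e-6)π(0.0493)² = -2.443e-8 C/m.
By Gauss's law (flux through the curved wall only), E·2πrL = λ_enc L/ε₀.
E = 2k|λ_enc|/r = 2(8.99×10^9)(2.443×10^-8)/(0.0493) = 8.91×10^3 N/C.

|E| = 8.91×10^3 V/m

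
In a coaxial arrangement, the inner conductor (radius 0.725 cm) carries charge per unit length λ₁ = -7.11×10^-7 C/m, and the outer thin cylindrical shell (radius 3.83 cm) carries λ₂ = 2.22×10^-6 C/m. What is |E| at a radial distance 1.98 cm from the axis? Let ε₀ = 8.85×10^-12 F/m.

Take a coaxial cylindrical Gaussian surface of radius r = 1.98 cm and length L (between the conductors, 0.725 cm < r < 3.83 cm).
The shell at 3.83 cm lies outside the Gaussian surface, so λ_enc = λ₁ = -7.11×10^-7 C/m.
Applying ∮E·dA = Q_enc/ε₀ with the end caps contributing no flux:
E = |λ_enc|/(2πε₀r) = (7.11e-7)/(2π·8.85×10^-12·0.0198) = 6.46e5 N/C.

E ≈ 6.46×10^5 N/C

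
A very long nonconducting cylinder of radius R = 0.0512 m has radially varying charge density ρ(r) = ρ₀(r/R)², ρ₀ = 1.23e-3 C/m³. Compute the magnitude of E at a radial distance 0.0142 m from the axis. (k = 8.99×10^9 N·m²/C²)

E ≈ 3.79×10^4 N/C

Choose a coaxial cylinder of radius r = 0.0142 m (arbitrary length L) as the Gaussian surface (r < R).
Integrating ρ over the cross-section to radius r: λ_enc = (2πρ₀/R²) ∫₀^r r'^3 dr' = 2πρ₀ r^4/(4·R²) = 2.997×10^-8 C/m.
Gauss's law: E·2πrL = λ_enc L/ε₀.
E = 2k|λ_enc|/r = 2(8.99×10^9)(2.997e-8)/(0.0142) = 3.79×10^4 N/C.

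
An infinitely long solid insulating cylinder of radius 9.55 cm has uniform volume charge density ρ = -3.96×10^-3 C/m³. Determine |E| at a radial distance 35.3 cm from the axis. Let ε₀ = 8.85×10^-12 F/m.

|E| = 5.78e6 N/C

Choose a coaxial cylinder of radius r = 35.3 cm (arbitrary length L) as the Gaussian surface (r > 9.55 cm, full cross-section enclosed).
λ_enc = ρ·πR² = (-3.96×10^-3)π(0.0955)² = -1.135×10^-4 C/m.
Gauss's law: E·2πrL = λ_enc L/ε₀.
E = |λ_enc|/(2πε₀r) = (1.135e-4)/(2π·8.85×10^-12·0.353) = 5.78×10^6 N/C.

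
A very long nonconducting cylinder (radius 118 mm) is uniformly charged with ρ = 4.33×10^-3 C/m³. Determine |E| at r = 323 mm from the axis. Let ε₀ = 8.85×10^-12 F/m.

By cylindrical symmetry E is radial; use a coaxial Gaussian cylinder of radius 323 mm and length L (r > 118 mm, full cross-section enclosed).
λ_enc = ρ·πR² = (4.33×10^-3)π(0.118)² = 1.894×10^-4 C/m.
Gauss's law: E·2πrL = λ_enc L/ε₀.
E = |λ_enc|/(2πε₀r) = (1.894×10^-4)/(2π·8.85×10^-12·0.323) = 1.05×10^7 N/C.

E ≈ 1.05×10^7 N/C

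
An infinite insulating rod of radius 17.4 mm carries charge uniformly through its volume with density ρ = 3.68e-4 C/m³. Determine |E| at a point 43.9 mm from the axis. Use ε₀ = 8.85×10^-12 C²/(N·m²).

|E| = 1.43×10^5 V/m

Take a coaxial cylindrical Gaussian surface of radius r = 43.9 mm and length L (r > 17.4 mm, full cross-section enclosed).
λ_enc = ρ·πR² = (3.68×10^-4)π(0.0174)² = 3.50×10^-7 C/m.
Gauss's law: E·2πrL = λ_enc L/ε₀.
E = |λ_enc|/(2πε₀r) = (3.50×10^-7)/(2π·8.85×10^-12·0.0439) = 1.43×10^5 N/C.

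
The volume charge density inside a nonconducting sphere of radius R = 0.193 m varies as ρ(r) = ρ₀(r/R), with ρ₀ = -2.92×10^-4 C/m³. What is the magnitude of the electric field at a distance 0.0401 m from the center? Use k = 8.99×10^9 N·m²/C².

Symmetry ⇒ E = E(r) r̂. Gaussian sphere of radius r = 0.0401 m (r < R).
Q_enc = ∫₀^r ρ(r')·4πr'² dr' = (4πρ₀/R) ∫₀^r r'^3 dr' = 4πρ₀ r^4/(4·R) = -1.229×10^-8 C.
Applying ∮E·dA = Q_enc/ε₀ with Φ = E(4πr²):
E = k|Q_enc|/r² = (8.99×10^9)(1.229×10^-8)/(0.0401)² = 6.87×10^4 N/C.

E = 6.87×10^4 N/C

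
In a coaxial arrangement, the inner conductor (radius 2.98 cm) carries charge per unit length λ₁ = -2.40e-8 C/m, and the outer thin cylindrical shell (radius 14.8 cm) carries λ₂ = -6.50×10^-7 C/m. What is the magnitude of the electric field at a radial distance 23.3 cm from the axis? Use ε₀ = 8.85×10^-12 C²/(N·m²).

|E| = 5.20×10^4 N/C

Choose a coaxial cylinder of radius r = 23.3 cm (arbitrary length L) as the Gaussian surface (r > 14.8 cm, enclosing both).
λ_enc = λ₁ + λ₂ = (-2.40×10^-8) + (-6.50e-7) = -6.74×10^-7 C/m.
By Gauss's law (flux through the curved wall only), E·2πrL = λ_enc L/ε₀.
E = |λ_enc|/(2πε₀r) = (6.74×10^-7)/(2π·8.85×10^-12·0.233) = 5.20×10^4 N/C.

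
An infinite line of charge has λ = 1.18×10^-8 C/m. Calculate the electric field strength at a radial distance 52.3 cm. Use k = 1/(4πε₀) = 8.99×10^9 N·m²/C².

By cylindrical symmetry E is radial; use a coaxial Gaussian cylinder of radius 52.3 cm and length L.
Q_enc = λL, so λ_enc = 1.18×10^-8 C/m.
Gauss's law: E·2πrL = λ_enc L/ε₀.
E = 2k|λ_enc|/r = 2(8.99×10^9)(1.18e-8)/(0.523) = 406 N/C.

E ≈ 406 N/C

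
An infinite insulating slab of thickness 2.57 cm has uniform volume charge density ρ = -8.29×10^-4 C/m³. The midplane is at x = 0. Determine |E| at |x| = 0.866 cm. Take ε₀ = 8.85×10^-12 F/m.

8.11×10^5 N/C

By symmetry E is perpendicular to the slab. A Gaussian pillbox from −0.866 cm to +0.866 cm (face area A) lies entirely within the slab.
Q_enc = ρ·(2x)·A and flux = 2EA, so 2EA = 2ρxA/ε₀ ⇒ E = |ρ|x/ε₀.
E = (8.29×10^-4)(0.00866)/(8.85×10^-12) = 8.11e5 N/C.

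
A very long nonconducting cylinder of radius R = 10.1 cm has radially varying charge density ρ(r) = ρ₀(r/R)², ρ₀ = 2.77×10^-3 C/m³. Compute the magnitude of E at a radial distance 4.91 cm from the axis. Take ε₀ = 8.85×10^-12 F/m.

9.08×10^5 V/m

Choose a coaxial cylinder of radius r = 4.91 cm (arbitrary length L) as the Gaussian surface (r < R).
λ_enc = ∫₀^r ρ(r')·2πr' dr' = (2πρ₀/R²)·r^4/4 = 2.479×10^-6 C/m.
Applying ∮E·dA = Q_enc/ε₀ with the end caps contributing no flux:
E = |λ_enc|/(2πε₀r) = (2.479×10^-6)/(2π·8.85×10^-12·0.0491) = 9.08×10^5 N/C.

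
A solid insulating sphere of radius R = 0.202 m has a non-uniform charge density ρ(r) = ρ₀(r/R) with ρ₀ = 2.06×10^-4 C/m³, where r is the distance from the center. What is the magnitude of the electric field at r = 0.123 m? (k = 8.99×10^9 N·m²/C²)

Take a concentric spherical Gaussian surface of radius r = 0.123 m (r < R).
Q_enc = ∫₀^r ρ(r')·4πr'² dr' = (4πρ₀/R) ∫₀^r r'^3 dr' = 4πρ₀ r^4/(4·R) = 7.333e-7 C.
Since E is radial and uniform over the Gaussian sphere, Φ = E·4πr² = Q_enc/ε₀.
E = k|Q_enc|/r² = (8.99×10^9)(7.333e-7)/(0.123)² = 4.36e5 N/C.

|E| = 4.36e5 N/C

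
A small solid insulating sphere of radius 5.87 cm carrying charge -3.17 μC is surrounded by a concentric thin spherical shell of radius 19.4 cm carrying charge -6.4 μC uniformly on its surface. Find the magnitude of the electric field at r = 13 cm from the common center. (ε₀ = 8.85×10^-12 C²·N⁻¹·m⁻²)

1.69×10^6 V/m

Use a concentric Gaussian sphere at r = 13 cm (between the bodies, 5.87 cm < r < 19.4 cm).
The shell at 19.4 cm lies outside the Gaussian surface, so Q_enc = -3.17 μC = -3.17e-6 C.
Since E is radial and uniform over the Gaussian sphere, Φ = E·4πr² = Q_enc/ε₀.
E = |Q_enc|/(4πε₀r²) = (3.17×10^-6)/(4π·8.85×10^-12·(0.13)²) = 1.69×10^6 N/C.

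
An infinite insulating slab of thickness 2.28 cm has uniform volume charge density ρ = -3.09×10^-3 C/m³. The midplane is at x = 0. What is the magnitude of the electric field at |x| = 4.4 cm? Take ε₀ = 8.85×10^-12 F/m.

The point |x| = 4.4 cm lies outside the slab (half-thickness 0.0114 m). A symmetric pillbox spanning the full slab encloses Q_enc = ρ·d·A.
Flux = 2EA ⇒ E = |ρ|d/(2ε₀), independent of distance outside.
E = (3.09×10^-3)(0.0228)/(2·8.85×10^-12) = 3.98×10^6 N/C.

E = 3.98×10^6 N/C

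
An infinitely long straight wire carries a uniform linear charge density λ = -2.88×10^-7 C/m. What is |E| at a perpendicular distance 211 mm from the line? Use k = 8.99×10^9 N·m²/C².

2.45×10^4 N/C

By cylindrical symmetry E is radial; use a coaxial Gaussian cylinder of radius 211 mm and length L.
Q_enc = λL, so λ_enc = -2.88e-7 C/m.
By Gauss's law (flux through the curved wall only), E·2πrL = λ_enc L/ε₀.
E = 2k|λ_enc|/r = 2(8.99×10^9)(2.88×10^-7)/(0.211) = 2.45×10^4 N/C.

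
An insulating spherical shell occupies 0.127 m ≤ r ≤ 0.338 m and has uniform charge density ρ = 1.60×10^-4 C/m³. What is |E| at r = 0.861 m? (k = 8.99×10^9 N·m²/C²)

|E| ≈ 2.97e5 N/C

Use a concentric Gaussian sphere at r = 0.861 m (r > 0.338 m, enclosing the whole shell).
Q_enc = ρ·(4π/3)(b³ − a³) = (1.60×10^-4)·(4π/3)·((0.338)³ − (0.127)³) = 2.451e-5 C.
By Gauss's law, ∮E·dA = E·4πr² = Q_enc/ε₀.
E = k|Q_enc|/r² = (8.99×10^9)(2.451×10^-5)/(0.861)² = 2.97e5 N/C.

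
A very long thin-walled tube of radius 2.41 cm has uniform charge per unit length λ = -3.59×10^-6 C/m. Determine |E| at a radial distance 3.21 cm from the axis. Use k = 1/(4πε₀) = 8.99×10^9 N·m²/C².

2.01×10^6 N/C

Coaxial Gaussian cylinder, radius r = 3.21 cm, length L (r > 2.41 cm).
The full line charge is enclosed: λ_enc = -3.59×10^-6 C/m.
Since E is radial and uniform over the curved surface, Φ = E·2πrL = Q_enc/ε₀ = λ_enc L/ε₀.
E = 2k|λ_enc|/r = 2(8.99×10^9)(3.59×10^-6)/(0.0321) = 2.01e6 N/C.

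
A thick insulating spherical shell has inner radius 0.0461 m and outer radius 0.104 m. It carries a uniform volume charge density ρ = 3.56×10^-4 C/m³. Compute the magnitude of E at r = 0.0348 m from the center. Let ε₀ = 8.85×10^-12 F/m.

By spherical symmetry E is radial; choose a Gaussian sphere of radius r = 0.0348 m (r < 0.0461 m, inside the empty cavity).
No charge is enclosed, so by Gauss's law E·4πr² = 0 ⇒ E = 0.

E = 0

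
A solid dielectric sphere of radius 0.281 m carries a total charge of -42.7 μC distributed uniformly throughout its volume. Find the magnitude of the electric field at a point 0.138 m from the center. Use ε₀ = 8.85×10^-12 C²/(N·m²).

|E| ≈ 2.39×10^6 V/m

Take a concentric spherical Gaussian surface of radius r = 0.138 m (r < R).
For a uniform sphere the enclosed fraction is (r/R)³, so Q_enc = (-42.7 μC)(0.138/0.281)³ = -5.058e-6 C.
Since E is radial and uniform over the Gaussian sphere, Φ = E·4πr² = Q_enc/ε₀.
E = |Q_enc|/(4πε₀r²) = (5.058×10^-6)/(4π·8.85×10^-12·(0.138)²) = 2.39×10^6 N/C.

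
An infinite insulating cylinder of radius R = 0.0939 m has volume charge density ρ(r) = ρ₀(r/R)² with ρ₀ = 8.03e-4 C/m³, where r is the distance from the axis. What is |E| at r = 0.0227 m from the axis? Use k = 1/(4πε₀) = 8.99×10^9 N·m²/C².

Take a coaxial cylindrical Gaussian surface of radius r = 0.0227 m and length L (r < R).
Integrating ρ over the cross-section to radius r: λ_enc = (2πρ₀/R²) ∫₀^r r'^3 dr' = 2πρ₀ r^4/(4·R²) = 3.798×10^-8 C/m.
Since E is radial and uniform over the curved surface, Φ = E·2πrL = Q_enc/ε₀ = λ_enc L/ε₀.
E = 2k|λ_enc|/r = 2(8.99×10^9)(3.798×10^-8)/(0.0227) = 3.01×10^4 N/C.

E = 3.01×10^4 V/m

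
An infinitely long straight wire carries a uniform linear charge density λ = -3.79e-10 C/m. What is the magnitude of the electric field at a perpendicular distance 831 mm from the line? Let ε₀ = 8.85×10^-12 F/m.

8.2 V/m

By cylindrical symmetry E is radial; use a coaxial Gaussian cylinder of radius 831 mm and length L.
Q_enc = λL, so λ_enc = -3.79×10^-10 C/m.
Since E is radial and uniform over the curved surface, Φ = E·2πrL = Q_enc/ε₀ = λ_enc L/ε₀.
E = |λ_enc|/(2πε₀r) = (3.79e-10)/(2π·8.85×10^-12·0.831) = 8.2 N/C.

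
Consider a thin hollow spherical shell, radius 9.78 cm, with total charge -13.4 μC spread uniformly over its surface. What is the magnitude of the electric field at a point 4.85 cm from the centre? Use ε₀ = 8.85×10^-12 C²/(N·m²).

|E| = 0 N/C

By spherical symmetry E is radial; choose a Gaussian sphere of radius r = 4.85 cm (inside the shell, r < 9.78 cm).
All the charge is outside the Gaussian surface: Q_enc = 0, hence E = 0 everywhere inside the shell.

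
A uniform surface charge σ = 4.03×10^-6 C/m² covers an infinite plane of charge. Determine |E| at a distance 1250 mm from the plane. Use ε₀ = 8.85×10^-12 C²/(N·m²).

Choose a cylindrical pillbox piercing the sheet, end faces (area A) parallel to it.
Flux Φ = 2EA and Q_enc = σA, so 2EA = σA/ε₀ ⇒ E = |σ|/(2ε₀), independent of distance.
E = |σ|/(2ε₀) = (4.03×10^-6)/(2·8.85×10^-12) = 2.28×10^5 N/C.

|E| ≈ 2.28e5 N/C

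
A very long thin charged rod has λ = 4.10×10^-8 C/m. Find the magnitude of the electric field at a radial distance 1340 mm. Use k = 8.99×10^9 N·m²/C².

By cylindrical symmetry E is radial; use a coaxial Gaussian cylinder of radius 1340 mm and length L.
Q_enc = λL, so λ_enc = 4.10e-8 C/m.
Gauss's law: E·2πrL = λ_enc L/ε₀.
E = 2k|λ_enc|/r = 2(8.99×10^9)(4.10×10^-8)/(1.34) = 550 N/C.

E ≈ 550 N/C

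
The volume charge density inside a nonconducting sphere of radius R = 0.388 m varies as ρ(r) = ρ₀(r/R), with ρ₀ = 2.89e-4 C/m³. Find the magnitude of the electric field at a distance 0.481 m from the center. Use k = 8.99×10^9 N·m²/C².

Use a concentric Gaussian sphere at r = 0.481 m (r > R, all charge enclosed).
Q_enc = 4π ∫₀^R ρ₀(r'/R)^1 r'² dr' = 4πρ₀R³/4 = 5.303e-5 C.
By Gauss's law, ∮E·dA = E·4πr² = Q_enc/ε₀.
E = k|Q_enc|/r² = (8.99×10^9)(5.303e-5)/(0.481)² = 2.06×10^6 N/C.

2.06×10^6 N/C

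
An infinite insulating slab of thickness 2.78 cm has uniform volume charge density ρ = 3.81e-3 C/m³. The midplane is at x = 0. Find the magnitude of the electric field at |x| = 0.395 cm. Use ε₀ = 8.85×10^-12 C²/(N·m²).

|E| = 1.70×10^6 N/C

By symmetry E is perpendicular to the slab. A Gaussian pillbox from −0.395 cm to +0.395 cm (face area A) lies entirely within the slab.
Q_enc = ρ·(2x)·A and flux = 2EA, so 2EA = 2ρxA/ε₀ ⇒ E = |ρ|x/ε₀.
E = (3.81×10^-3)(0.00395)/(8.85×10^-12) = 1.70×10^6 N/C.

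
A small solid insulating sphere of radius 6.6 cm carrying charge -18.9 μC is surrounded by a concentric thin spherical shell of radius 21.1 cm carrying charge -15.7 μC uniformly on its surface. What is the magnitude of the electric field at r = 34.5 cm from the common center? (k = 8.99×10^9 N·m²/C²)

E ≈ 2.61×10^6 V/m

Symmetry ⇒ E = E(r) r̂. Gaussian sphere of radius r = 34.5 cm (r > 21.1 cm, enclosing both).
Q_enc = (-18.9 μC) + (-15.7 μC) = -3.46×10^-5 C.
Gauss's law: E·4πr² = Q_enc/ε₀.
E = k|Q_enc|/r² = (8.99×10^9)(3.46×10^-5)/(0.345)² = 2.61×10^6 N/C.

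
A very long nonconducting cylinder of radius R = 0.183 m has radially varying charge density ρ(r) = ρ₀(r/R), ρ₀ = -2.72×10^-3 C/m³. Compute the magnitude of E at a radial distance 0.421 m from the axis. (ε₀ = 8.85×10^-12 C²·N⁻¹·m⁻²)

Choose a coaxial cylinder of radius r = 0.421 m (arbitrary length L) as the Gaussian surface (r > R, full charge per length enclosed).
λ_enc = 2π ∫₀^R ρ₀(r'/R)^1 r' dr' = 2πρ₀R²/3 = -1.908×10^-4 C/m.
Since E is radial and uniform over the curved surface, Φ = E·2πrL = Q_enc/ε₀ = λ_enc L/ε₀.
E = |λ_enc|/(2πε₀r) = (1.908×10^-4)/(2π·8.85×10^-12·0.421) = 8.15×10^6 N/C.

|E| = 8.15×10^6 N/C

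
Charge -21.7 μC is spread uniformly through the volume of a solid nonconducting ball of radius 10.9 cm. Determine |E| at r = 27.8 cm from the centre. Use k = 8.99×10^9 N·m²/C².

Take a concentric spherical Gaussian surface of radius r = 27.8 cm (r > R, so the entire charge is enclosed).
Q_enc = -21.7 μC = -2.17×10^-5 C.
Since E is radial and uniform over the Gaussian sphere, Φ = E·4πr² = Q_enc/ε₀.
E = k|Q_enc|/r² = (8.99×10^9)(2.17×10^-5)/(0.278)² = 2.52×10^6 N/C.

2.52×10^6 N/C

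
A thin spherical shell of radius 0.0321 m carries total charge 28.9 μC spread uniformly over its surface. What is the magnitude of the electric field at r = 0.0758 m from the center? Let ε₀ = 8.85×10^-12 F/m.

E = 4.52×10^7 N/C

Use a concentric Gaussian sphere at r = 0.0758 m (r > 0.0321 m).
The entire shell is enclosed: Q_enc = 2.89×10^-5 C.
By Gauss's law, ∮E·dA = E·4πr² = Q_enc/ε₀.
E = |Q_enc|/(4πε₀r²) = (2.89×10^-5)/(4π·8.85×10^-12·(0.0758)²) = 4.52×10^7 N/C.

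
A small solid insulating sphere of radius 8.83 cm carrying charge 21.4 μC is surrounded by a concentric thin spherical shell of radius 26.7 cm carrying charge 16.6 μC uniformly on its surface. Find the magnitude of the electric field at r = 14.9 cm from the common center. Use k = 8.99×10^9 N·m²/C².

|E| = 8.67e6 V/m

Use a concentric Gaussian sphere at r = 14.9 cm (between the bodies, 8.83 cm < r < 26.7 cm).
The shell at 26.7 cm lies outside the Gaussian surface, so Q_enc = 21.4 μC = 2.14e-5 C.
Gauss's law: E·4πr² = Q_enc/ε₀.
E = k|Q_enc|/r² = (8.99×10^9)(2.14×10^-5)/(0.149)² = 8.67e6 N/C.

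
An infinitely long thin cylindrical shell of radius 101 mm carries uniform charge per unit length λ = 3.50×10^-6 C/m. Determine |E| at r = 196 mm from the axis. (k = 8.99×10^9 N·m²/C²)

|E| ≈ 3.21e5 N/C

Choose a coaxial cylinder of radius r = 196 mm (arbitrary length L) as the Gaussian surface (r > 101 mm).
The full line charge is enclosed: λ_enc = 3.50e-6 C/m.
Since E is radial and uniform over the curved surface, Φ = E·2πrL = Q_enc/ε₀ = λ_enc L/ε₀.
E = 2k|λ_enc|/r = 2(8.99×10^9)(3.50×10^-6)/(0.196) = 3.21×10^5 N/C.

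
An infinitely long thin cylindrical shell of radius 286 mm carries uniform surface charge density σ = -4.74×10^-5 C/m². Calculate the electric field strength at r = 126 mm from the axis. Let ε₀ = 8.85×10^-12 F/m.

By cylindrical symmetry E is radial; use a coaxial Gaussian cylinder of radius 126 mm and length L (r < 286 mm, inside the shell).
No charge is enclosed, so Gauss's law gives E·2πrL = 0 ⇒ E = 0.

E = 0 (no enclosed charge)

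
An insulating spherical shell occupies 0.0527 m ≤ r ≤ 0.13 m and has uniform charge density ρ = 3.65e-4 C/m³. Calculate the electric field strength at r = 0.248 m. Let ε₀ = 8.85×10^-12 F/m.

4.58×10^5 V/m

By spherical symmetry E is radial; choose a Gaussian sphere of radius r = 0.248 m (r > 0.13 m, enclosing the whole shell).
Q_enc = ρ·(4π/3)(b³ − a³) = (3.65e-4)·(4π/3)·((0.13)³ − (0.0527)³) = 3.135×10^-6 C.
By Gauss's law, ∮E·dA = E·4πr² = Q_enc/ε₀.
E = |Q_enc|/(4πε₀r²) = (3.135e-6)/(4π·8.85×10^-12·(0.248)²) = 4.58e5 N/C.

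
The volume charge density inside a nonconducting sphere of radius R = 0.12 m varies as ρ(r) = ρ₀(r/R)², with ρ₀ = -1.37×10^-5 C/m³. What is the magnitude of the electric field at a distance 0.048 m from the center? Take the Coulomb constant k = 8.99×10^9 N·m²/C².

Symmetry ⇒ E = E(r) r̂. Gaussian sphere of radius r = 0.048 m (r < R).
Q_enc = ∫₀^r ρ(r')·4πr'² dr' = (4πρ₀/R²) ∫₀^r r'^4 dr' = 4πρ₀ r^5/(5·R²) = -6.093×10^-10 C.
Since E is radial and uniform over the Gaussian sphere, Φ = E·4πr² = Q_enc/ε₀.
E = k|Q_enc|/r² = (8.99×10^9)(6.093×10^-10)/(0.048)² = 2.38e3 N/C.

|E| ≈ 2.38e3 V/m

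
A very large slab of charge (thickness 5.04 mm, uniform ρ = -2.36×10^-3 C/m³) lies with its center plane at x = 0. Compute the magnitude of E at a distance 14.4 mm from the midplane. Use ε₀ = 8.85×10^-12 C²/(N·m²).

The point |x| = 14.4 mm lies outside the slab (half-thickness 0.00252 m). A symmetric pillbox spanning the full slab encloses Q_enc = ρ·d·A.
Flux = 2EA ⇒ E = |ρ|d/(2ε₀), independent of distance outside.
E = (2.36×10^-3)(0.00504)/(2·8.85×10^-12) = 6.72×10^5 N/C.

|E| = 6.72×10^5 N/C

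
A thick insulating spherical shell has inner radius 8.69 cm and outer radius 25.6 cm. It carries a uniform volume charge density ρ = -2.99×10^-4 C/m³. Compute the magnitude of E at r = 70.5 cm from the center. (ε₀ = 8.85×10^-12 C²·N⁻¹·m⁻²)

3.65×10^5 V/m

Take a concentric spherical Gaussian surface of radius r = 70.5 cm (r > 25.6 cm, enclosing the whole shell).
Q_enc = ρ·(4π/3)(b³ − a³) = (-2.99×10^-4)·(4π/3)·((0.256)³ − (0.0869)³) = -2.019e-5 C.
Applying ∮E·dA = Q_enc/ε₀ with Φ = E(4πr²):
E = |Q_enc|/(4πε₀r²) = (2.019×10^-5)/(4π·8.85×10^-12·(0.705)²) = 3.65×10^5 N/C.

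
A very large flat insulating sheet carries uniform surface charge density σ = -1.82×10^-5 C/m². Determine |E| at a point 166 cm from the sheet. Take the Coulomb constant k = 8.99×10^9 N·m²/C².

1.03×10^6 N/C

The symmetry is planar: E is normal to the sheet and the same magnitude on both sides. Take a pillbox straddling the sheet with end-cap area A.
Only the two end caps contribute flux: Φ = 2EA. With Q_enc = σA, Gauss's law gives E = |σ|/(2ε₀).
E = 2πk|σ| = 2π(8.99×10^9)(1.82×10^-5) = 1.03×10^6 N/C.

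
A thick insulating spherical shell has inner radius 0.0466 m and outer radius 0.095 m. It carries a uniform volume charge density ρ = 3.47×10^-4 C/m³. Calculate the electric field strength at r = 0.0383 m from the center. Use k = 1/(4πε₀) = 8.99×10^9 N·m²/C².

E = 0 (no enclosed charge)

Take a concentric spherical Gaussian surface of radius r = 0.0383 m (r < 0.0466 m, inside the empty cavity).
No charge is enclosed, so by Gauss's law E·4πr² = 0 ⇒ E = 0.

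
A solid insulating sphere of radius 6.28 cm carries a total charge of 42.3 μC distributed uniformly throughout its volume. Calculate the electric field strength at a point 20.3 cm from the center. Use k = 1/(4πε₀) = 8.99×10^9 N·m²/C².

|E| ≈ 9.23×10^6 N/C

By spherical symmetry E is radial; choose a Gaussian sphere of radius r = 20.3 cm (r > R, so the entire charge is enclosed).
Q_enc = 42.3 μC = 4.23×10^-5 C.
Gauss's law: E·4πr² = Q_enc/ε₀.
E = k|Q_enc|/r² = (8.99×10^9)(4.23e-5)/(0.203)² = 9.23e6 N/C.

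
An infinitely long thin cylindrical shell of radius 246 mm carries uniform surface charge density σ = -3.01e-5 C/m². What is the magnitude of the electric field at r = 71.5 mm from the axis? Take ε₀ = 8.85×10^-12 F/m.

By cylindrical symmetry E is radial; use a coaxial Gaussian cylinder of radius 71.5 mm and length L (r < 246 mm, inside the shell).
All the surface charge lies outside this cylinder: Q_enc = 0, hence E = 0.

E = 0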